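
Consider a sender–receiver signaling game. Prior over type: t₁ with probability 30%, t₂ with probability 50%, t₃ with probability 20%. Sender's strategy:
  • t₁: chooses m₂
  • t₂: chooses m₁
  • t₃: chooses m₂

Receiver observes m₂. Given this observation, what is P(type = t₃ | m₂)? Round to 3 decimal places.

P(m₂) = 0.3·1 + 0.5·0 + 0.2·1 = 0.5
P(t₃ | m₂) = (0.2·1) / 0.5 = 0.2 / 0.5 = 0.4

0.400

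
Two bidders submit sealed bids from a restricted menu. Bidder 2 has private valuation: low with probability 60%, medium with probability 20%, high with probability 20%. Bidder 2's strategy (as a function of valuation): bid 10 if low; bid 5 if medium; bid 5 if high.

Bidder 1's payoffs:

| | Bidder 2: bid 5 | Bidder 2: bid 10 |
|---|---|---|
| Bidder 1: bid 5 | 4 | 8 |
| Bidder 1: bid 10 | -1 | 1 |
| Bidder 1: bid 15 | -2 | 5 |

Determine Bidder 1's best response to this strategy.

bid 5

Compute Bidder 1's expected payoff for each action, taking the expectation over Bidder 2's type.
E[bid 5] = 0.6·(8) + 0.2·(4) + 0.2·(4) = 6.4
E[bid 10] = 0.6·(1) + 0.2·(-1) + 0.2·(-1) = 0.2
E[bid 15] = 0.6·(5) + 0.2·(-2) + 0.2·(-2) = 2.2
Best response: bid 5 (6.4 is the largest).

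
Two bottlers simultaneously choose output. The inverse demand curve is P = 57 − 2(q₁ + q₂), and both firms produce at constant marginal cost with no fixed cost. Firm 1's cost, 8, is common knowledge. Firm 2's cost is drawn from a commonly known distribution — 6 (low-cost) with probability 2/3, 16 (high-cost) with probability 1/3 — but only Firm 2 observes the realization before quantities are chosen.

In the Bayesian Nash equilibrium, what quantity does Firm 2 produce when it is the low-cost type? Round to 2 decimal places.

Each type of Firm 2 best-responds to q₁; Firm 1 best-responds to the expected q₂ over Firm 2's types.
Firm 2 with cost c maximizes (57 − 2(q₁+q₂) − c)·q₂, giving q₂(c) = (57 − c − 2q₁)/4.
E[c₂] = 2/3·6 + 1/3·16 = 9.33333
Firm 1's FOC against E[q₂] yields q₁ = (57 − 2·8 + E[c₂])/6 = (57 − 16 + 9.33333)/6 = 8.38889.
q₂(low-cost) = (57 − 6 − 2·8.38889)/4 = 8.55556.

8.56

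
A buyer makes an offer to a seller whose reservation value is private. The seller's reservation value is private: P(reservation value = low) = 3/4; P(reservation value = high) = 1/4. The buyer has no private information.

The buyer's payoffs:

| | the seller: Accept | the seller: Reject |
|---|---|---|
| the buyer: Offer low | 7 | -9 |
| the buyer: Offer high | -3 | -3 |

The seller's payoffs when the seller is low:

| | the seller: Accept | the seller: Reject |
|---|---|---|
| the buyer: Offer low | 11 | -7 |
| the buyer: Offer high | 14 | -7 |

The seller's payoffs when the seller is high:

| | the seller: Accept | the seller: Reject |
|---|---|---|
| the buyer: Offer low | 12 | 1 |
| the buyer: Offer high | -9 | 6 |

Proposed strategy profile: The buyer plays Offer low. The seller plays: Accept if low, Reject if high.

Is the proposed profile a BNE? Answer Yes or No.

The buyer plays Offer low: E[Offer low] = 3/4·(7) + 1/4·(-9) = 3; E[Offer high] = -3. Best-responding. ✓
The seller (reservation value low), facing Offer low: Accept gives 11, Reject gives -7. Proposed Accept is best. ✓
The seller (reservation value high), facing Offer low: Accept gives 12, Reject gives 1. Proposed Reject is not best — profitable deviation exists. ✗

No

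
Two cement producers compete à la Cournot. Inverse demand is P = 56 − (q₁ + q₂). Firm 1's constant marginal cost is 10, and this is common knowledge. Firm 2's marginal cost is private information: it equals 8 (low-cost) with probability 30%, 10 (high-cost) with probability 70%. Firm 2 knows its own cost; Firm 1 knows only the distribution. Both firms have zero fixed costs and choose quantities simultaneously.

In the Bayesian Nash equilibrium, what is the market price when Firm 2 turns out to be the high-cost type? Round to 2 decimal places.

25.43

Each type of Firm 2 best-responds to q₁; Firm 1 best-responds to the expected q₂ over Firm 2's types.
Firm 2 with cost c maximizes (56 − (q₁+q₂) − c)·q₂, giving q₂(c) = (56 − c − q₁)/2.
E[c₂] = 0.3·8 + 0.7·10 = 9.4
Firm 1's FOC against E[q₂] yields q₁ = (56 − 2·10 + E[c₂])/3 = (56 − 20 + 9.4)/3 = 15.1333.
q₂(high-cost) = 15.4333, so P = 56 − (15.1333 + 15.4333) = 25.4333.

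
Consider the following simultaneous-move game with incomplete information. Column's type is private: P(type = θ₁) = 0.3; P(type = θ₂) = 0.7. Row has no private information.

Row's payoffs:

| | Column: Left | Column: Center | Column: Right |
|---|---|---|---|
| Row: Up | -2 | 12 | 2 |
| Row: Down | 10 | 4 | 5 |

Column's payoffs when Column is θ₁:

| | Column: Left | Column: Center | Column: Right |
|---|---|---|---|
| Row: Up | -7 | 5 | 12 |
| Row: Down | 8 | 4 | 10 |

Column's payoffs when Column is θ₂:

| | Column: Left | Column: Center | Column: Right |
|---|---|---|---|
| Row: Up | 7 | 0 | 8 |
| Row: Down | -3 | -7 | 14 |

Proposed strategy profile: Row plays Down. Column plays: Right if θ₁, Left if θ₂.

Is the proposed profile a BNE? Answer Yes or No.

No

Row plays Down: E[Down] = 0.3·(5) + 0.7·(10) = 8.5; E[Up] = -0.8. Best-responding. ✓
Column (type θ₁), facing Down: Left gives 8, Center gives 4, Right gives 10. Proposed Right is best. ✓
Column (type θ₂), facing Down: Left gives -3, Center gives -7, Right gives 14. Proposed Left is not best — profitable deviation exists. ✗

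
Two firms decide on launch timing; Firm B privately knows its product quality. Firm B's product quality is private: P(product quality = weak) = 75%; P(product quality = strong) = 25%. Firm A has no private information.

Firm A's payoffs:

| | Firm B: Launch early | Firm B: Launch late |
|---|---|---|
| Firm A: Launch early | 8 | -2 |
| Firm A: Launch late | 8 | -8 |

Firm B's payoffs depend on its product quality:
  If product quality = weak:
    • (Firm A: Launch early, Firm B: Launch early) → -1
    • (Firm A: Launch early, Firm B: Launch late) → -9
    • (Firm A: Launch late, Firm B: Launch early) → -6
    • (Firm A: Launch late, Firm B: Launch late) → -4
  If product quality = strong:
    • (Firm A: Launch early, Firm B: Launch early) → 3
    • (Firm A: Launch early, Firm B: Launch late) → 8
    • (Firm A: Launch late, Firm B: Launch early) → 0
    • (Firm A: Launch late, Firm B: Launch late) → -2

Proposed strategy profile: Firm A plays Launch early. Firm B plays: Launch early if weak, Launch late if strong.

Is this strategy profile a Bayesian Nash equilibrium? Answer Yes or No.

Firm A plays Launch early: E[Launch early] = 0.75·(8) + 0.25·(-2) = 5.5; E[Launch late] = 4. Best-responding. ✓
Firm B (product quality weak), facing Launch early: Launch early gives -1, Launch late gives -9. Proposed Launch early is best. ✓
Firm B (product quality strong), facing Launch early: Launch early gives 3, Launch late gives 8. Proposed Launch late is best. ✓

Yes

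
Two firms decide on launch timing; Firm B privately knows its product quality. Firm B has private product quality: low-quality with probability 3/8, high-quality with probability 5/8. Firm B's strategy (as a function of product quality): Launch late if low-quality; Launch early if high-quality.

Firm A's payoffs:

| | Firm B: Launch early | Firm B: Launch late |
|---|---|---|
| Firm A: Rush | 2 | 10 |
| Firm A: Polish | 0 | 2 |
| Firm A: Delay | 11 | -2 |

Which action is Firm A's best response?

Compute Firm A's expected payoff for each action, taking the expectation over Firm B's type.
E[Rush] = 3/8·(10) + 5/8·(2) = 5
E[Polish] = 3/8·(2) + 5/8·(0) = 3/4
E[Delay] = 3/8·(-2) + 5/8·(11) = 49/8
Best response: Delay (49/8 is the largest).

Delay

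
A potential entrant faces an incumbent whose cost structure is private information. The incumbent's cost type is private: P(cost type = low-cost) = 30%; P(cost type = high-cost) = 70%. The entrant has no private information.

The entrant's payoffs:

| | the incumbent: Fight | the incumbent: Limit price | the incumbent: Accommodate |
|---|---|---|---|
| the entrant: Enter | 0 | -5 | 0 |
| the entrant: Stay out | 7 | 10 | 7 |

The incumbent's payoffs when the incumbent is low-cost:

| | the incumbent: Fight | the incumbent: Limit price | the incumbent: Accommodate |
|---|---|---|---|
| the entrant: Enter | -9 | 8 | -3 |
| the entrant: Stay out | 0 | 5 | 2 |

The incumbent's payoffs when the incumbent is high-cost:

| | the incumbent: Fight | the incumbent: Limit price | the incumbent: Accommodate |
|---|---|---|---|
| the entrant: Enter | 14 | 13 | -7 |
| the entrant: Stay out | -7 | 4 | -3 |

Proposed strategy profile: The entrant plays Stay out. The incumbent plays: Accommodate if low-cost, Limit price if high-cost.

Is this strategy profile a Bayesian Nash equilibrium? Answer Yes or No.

A profile is a BNE iff every type of every player is best-responding given beliefs about the other side.
The entrant plays Stay out: E[Stay out] = 0.3·(7) + 0.7·(10) = 9.1; E[Enter] = -3.5. Best-responding. ✓
The incumbent (cost type low-cost), facing Stay out: Fight gives 0, Limit price gives 5, Accommodate gives 2. Proposed Accommodate is not best — profitable deviation exists. ✗
The incumbent (cost type high-cost), facing Stay out: Fight gives -7, Limit price gives 4, Accommodate gives -3. Proposed Limit price is best. ✓

No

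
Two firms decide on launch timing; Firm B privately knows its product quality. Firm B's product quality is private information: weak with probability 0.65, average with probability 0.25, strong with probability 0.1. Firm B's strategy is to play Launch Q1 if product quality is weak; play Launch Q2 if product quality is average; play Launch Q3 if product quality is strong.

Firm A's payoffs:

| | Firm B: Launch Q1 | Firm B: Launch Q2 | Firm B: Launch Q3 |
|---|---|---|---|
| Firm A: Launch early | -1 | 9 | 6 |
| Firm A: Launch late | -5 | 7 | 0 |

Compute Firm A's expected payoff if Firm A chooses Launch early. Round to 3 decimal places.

Take the expectation over Firm B's product quality, weighting each type's action by its prior probability.
E[Launch early] = 0.65·(-1) + 0.25·9 + 0.1·6 = (-0.65) + 2.25 + 0.6 = 2.2

2.200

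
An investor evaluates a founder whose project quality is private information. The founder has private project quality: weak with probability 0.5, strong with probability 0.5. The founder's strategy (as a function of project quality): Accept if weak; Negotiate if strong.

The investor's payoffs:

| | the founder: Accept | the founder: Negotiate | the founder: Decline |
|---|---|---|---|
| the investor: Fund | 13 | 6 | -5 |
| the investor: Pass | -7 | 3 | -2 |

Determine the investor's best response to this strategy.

Compute the investor's expected payoff for each action, taking the expectation over the founder's type.
E[Fund] = 0.5·(13) + 0.5·(6) = 9.5
E[Pass] = 0.5·(-7) + 0.5·(3) = -2
Best response: Fund (9.5 is the largest).

Fund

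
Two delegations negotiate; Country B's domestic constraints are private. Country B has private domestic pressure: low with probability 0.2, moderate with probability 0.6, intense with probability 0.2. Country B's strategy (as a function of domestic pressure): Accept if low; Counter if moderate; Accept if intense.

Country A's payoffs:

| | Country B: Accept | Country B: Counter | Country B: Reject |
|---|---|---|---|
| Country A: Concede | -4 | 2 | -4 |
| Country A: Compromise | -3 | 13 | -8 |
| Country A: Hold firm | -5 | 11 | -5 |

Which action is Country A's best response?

Compromise

E[Concede] = 0.2·(-4) + 0.6·(2) + 0.2·(-4) = -0.4
E[Compromise] = 0.2·(-3) + 0.6·(13) + 0.2·(-3) = 6.6
E[Hold firm] = 0.2·(-5) + 0.6·(11) + 0.2·(-5) = 4.6
Best response: Compromise (6.6 is the largest).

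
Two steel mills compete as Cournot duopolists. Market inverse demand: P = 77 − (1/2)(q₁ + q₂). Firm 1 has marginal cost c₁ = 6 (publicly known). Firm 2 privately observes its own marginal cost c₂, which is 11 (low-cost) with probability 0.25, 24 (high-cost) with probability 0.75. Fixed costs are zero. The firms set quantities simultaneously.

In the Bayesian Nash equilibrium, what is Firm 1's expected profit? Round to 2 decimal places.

1634.01

Firm 2 with cost c maximizes (77 − (1/2)(q₁+q₂) − c)·q₂, giving q₂(c) = (77 − c − (1/2)q₁).
E[c₂] = 0.25·11 + 0.75·24 = 20.75
Firm 1's FOC against E[q₂] yields q₁ = (77 − 2·6 + E[c₂])/(3/2) = (77 − 12 + 20.75)/(3/2) = 57.1667.
E[P] = 77 − (1/2)·(q₁ + E[q₂]) = 34.5833; Firm 1's expected profit = (E[P] − 6)·q₁ = (34.5833 − 6)·57.1667 = 1634.01.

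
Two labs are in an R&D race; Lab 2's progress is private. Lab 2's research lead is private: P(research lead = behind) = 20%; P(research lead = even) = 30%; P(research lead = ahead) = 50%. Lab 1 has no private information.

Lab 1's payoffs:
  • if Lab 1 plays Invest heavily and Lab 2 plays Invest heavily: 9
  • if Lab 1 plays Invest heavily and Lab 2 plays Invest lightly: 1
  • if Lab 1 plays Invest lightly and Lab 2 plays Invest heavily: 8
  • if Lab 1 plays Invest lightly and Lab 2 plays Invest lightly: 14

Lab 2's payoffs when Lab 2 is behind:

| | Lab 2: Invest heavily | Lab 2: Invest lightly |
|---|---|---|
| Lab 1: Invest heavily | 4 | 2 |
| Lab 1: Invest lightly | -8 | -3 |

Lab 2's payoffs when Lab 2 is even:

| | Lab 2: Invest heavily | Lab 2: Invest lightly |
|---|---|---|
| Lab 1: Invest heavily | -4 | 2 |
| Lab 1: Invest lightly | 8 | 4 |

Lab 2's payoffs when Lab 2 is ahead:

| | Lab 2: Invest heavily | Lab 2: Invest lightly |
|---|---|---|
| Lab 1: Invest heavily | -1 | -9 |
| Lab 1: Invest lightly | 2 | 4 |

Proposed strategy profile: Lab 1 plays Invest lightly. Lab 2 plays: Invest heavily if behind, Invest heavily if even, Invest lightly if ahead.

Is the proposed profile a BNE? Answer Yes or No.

Lab 1 plays Invest lightly: E[Invest lightly] = 0.2·(8) + 0.3·(8) + 0.5·(14) = 11; E[Invest heavily] = 5. Best-responding. ✓
Lab 2 (research lead behind), facing Invest lightly: Invest heavily gives -8, Invest lightly gives -3. Proposed Invest heavily is not best — profitable deviation exists. ✗
Lab 2 (research lead even), facing Invest lightly: Invest heavily gives 8, Invest lightly gives 4. Proposed Invest heavily is best. ✓
Lab 2 (research lead ahead), facing Invest lightly: Invest heavily gives 2, Invest lightly gives 4. Proposed Invest lightly is best. ✓

No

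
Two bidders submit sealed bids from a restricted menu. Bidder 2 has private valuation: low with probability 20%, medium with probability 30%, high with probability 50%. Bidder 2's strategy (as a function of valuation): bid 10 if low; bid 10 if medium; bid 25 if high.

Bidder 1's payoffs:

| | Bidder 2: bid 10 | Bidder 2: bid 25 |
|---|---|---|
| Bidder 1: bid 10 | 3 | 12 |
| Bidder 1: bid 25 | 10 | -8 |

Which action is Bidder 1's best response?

Compute Bidder 1's expected payoff for each action, taking the expectation over Bidder 2's type.
E[bid 10] = 0.2·(3) + 0.3·(3) + 0.5·(12) = 7.5
E[bid 25] = 0.2·(10) + 0.3·(10) + 0.5·(-8) = 1
Best response: bid 10 (7.5 is the largest).

bid 10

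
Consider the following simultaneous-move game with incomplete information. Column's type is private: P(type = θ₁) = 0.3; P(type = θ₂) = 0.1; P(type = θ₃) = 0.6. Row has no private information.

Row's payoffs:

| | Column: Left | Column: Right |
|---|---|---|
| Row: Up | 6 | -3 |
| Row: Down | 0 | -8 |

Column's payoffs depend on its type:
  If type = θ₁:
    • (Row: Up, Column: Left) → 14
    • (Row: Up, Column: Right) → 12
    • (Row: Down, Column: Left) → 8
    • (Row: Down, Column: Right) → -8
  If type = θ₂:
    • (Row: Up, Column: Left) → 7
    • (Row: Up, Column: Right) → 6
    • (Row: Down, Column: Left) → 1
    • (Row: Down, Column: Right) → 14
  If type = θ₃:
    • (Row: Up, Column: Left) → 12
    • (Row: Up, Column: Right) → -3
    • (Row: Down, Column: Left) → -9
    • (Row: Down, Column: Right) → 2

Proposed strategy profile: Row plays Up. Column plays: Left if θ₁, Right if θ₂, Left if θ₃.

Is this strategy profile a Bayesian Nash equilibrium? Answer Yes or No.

No

A profile is a BNE iff every type of every player is best-responding given beliefs about the other side.
Row plays Up: E[Up] = 0.3·(6) + 0.1·(-3) + 0.6·(6) = 5.1; E[Down] = -0.8. Best-responding. ✓
Column (type θ₁), facing Up: Left gives 14, Right gives 12. Proposed Left is best. ✓
Column (type θ₂), facing Up: Left gives 7, Right gives 6. Proposed Right is not best — profitable deviation exists. ✗
Column (type θ₃), facing Up: Left gives 12, Right gives -3. Proposed Left is best. ✓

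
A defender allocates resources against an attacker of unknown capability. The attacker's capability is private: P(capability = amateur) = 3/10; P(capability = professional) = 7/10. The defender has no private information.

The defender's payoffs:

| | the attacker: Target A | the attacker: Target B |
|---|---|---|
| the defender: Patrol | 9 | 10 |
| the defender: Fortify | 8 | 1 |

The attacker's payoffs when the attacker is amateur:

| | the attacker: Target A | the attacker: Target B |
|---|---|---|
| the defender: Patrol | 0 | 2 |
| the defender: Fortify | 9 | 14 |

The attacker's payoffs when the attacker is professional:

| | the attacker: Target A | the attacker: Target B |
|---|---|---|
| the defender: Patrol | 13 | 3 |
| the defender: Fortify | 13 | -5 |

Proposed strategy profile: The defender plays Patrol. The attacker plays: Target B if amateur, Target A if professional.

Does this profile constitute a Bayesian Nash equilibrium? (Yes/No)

Yes

The defender plays Patrol: E[Patrol] = 3/10·(10) + 7/10·(9) = 93/10; E[Fortify] = 59/10. Best-responding. ✓
The attacker (capability amateur), facing Patrol: Target A gives 0, Target B gives 2. Proposed Target B is best. ✓
The attacker (capability professional), facing Patrol: Target A gives 13, Target B gives 3. Proposed Target A is best. ✓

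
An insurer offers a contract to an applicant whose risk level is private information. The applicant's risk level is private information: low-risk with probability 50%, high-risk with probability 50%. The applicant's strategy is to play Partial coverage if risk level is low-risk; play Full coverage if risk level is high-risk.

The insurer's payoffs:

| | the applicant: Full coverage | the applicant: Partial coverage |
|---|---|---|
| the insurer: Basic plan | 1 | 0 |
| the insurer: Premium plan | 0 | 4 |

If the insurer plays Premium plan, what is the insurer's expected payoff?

E[Premium plan] = 0.5·4 + 0.5·0 = 2 + 0 = 2

2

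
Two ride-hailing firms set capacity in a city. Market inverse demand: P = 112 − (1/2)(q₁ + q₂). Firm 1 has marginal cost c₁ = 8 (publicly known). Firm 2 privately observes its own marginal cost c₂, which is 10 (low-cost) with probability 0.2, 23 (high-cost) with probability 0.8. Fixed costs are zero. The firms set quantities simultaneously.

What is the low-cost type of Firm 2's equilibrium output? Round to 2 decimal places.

63.20

Type-c best response for Firm 2: q₂(c) = (112 − c) − q₁/2.
Firm 1 maximizes expected profit; its first-order condition is 112 − q₁ − (1/2)E[q₂] − 8 = 0.
Substituting E[q₂] and solving: E[c₂] = 20.4, so q₁ = (112 − 2·8 + 20.4)/(3/2) = 77.6.
q₂(low-cost) = (112 − 10 − (1/2)·77.6) = 63.2.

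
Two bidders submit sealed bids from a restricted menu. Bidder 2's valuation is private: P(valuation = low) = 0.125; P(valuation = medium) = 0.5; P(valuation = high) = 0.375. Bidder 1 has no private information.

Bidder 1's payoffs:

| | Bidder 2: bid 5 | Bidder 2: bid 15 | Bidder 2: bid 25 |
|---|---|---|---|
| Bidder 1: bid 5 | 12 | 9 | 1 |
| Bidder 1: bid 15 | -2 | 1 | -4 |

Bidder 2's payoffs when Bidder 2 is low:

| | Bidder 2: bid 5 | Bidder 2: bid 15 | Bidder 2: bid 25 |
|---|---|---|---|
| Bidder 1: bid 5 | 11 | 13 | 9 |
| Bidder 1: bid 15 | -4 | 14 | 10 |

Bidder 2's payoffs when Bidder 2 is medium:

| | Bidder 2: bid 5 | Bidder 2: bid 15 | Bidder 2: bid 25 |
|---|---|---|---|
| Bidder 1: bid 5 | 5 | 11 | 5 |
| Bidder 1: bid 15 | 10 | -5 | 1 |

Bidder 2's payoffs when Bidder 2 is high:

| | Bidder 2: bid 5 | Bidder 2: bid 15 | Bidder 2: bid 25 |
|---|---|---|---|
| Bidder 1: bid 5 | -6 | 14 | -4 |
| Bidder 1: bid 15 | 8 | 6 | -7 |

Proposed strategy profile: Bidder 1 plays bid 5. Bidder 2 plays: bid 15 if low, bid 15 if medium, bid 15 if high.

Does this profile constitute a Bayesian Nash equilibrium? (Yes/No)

A profile is a BNE iff every type of every player is best-responding given beliefs about the other side.
Bidder 1 plays bid 5: E[bid 5] = 0.125·(9) + 0.5·(9) + 0.375·(9) = 9; E[bid 15] = 1. Best-responding. ✓
Bidder 2 (valuation low), facing bid 5: bid 5 gives 11, bid 15 gives 13, bid 25 gives 9. Proposed bid 15 is best. ✓
Bidder 2 (valuation medium), facing bid 5: bid 5 gives 5, bid 15 gives 11, bid 25 gives 5. Proposed bid 15 is best. ✓
Bidder 2 (valuation high), facing bid 5: bid 5 gives -6, bid 15 gives 14, bid 25 gives -4. Proposed bid 15 is best. ✓

Yes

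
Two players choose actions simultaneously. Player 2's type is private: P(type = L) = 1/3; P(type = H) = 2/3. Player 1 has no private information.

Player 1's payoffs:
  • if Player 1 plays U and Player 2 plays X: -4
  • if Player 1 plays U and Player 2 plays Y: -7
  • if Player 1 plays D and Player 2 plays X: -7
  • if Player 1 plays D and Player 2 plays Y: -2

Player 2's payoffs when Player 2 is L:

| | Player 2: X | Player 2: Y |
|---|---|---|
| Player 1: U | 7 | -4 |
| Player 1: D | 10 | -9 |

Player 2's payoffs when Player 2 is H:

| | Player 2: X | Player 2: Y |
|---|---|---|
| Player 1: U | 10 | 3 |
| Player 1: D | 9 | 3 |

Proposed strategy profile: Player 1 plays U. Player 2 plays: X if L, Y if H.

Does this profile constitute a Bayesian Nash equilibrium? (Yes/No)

No

Player 1 plays U: E[U] = 1/3·(-4) + 2/3·(-7) = -6; E[D] = -11/3. Not best-responding. ✗
Player 2 (type L), facing U: X gives 7, Y gives -4. Proposed X is best. ✓
Player 2 (type H), facing U: X gives 10, Y gives 3. Proposed Y is not best — profitable deviation exists. ✗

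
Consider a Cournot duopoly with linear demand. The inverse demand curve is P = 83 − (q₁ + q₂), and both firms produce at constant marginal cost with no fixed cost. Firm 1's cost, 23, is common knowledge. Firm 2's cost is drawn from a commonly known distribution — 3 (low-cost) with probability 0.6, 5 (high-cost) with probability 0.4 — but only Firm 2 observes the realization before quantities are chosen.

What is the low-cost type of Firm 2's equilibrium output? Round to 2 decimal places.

33.20

Type-c best response for Firm 2: q₂(c) = (83 − c)/2 − q₁/2.
Firm 1 maximizes expected profit; its first-order condition is 83 − 2q₁ − E[q₂] − 23 = 0.
Substituting E[q₂] and solving: E[c₂] = 3.8, so q₁ = (83 − 2·23 + 3.8)/3 = 13.6.
q₂(low-cost) = (83 − 3 − 13.6)/2 = 33.2.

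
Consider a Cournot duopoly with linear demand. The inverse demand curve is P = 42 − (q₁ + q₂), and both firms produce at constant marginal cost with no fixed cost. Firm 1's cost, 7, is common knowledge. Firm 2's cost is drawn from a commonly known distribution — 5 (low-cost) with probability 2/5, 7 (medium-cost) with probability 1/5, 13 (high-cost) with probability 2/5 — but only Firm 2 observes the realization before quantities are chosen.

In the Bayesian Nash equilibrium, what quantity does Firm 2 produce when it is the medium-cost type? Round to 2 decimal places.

11.40

Type-c best response for Firm 2: q₂(c) = (42 − c)/2 − q₁/2.
Firm 1 maximizes expected profit; its first-order condition is 42 − 2q₁ − E[q₂] − 7 = 0.
Substituting E[q₂] and solving: E[c₂] = 8.6, so q₁ = (42 − 2·7 + 8.6)/3 = 12.2.
q₂(medium-cost) = (42 − 7 − 12.2)/2 = 11.4.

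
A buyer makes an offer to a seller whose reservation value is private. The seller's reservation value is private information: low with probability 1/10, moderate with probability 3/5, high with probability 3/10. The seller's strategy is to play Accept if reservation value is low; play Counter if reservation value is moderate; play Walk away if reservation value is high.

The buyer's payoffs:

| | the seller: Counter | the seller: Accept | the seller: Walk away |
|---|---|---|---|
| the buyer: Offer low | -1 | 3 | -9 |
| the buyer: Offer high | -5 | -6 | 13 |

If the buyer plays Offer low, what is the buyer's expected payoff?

-3

Take the expectation over the seller's reservation value, weighting each type's action by its prior probability.
E[Offer low] = 1/10·3 + 3/5·(-1) + 3/10·(-9) = 3/10 + (-3/5) + (-27/10) = -3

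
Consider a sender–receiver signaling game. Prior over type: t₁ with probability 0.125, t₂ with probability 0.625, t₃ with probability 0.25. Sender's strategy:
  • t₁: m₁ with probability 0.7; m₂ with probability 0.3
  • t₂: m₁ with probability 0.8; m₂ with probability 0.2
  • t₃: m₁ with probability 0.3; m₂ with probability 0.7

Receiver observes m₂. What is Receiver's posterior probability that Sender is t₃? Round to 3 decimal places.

0.519

P(m₂) = 0.125·0.3 + 0.625·0.2 + 0.25·0.7 = 0.3375
P(t₃ | m₂) = (0.25·0.7) / 0.3375 = 0.175 / 0.3375 = 0.518519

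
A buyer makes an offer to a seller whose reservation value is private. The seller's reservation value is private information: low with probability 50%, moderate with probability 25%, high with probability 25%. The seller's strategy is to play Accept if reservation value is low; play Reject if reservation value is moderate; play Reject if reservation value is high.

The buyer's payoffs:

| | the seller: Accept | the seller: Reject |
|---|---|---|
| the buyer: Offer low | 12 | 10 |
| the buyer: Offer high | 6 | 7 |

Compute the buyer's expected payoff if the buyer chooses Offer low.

E[Offer low] = 0.5·12 + 0.25·10 + 0.25·10 = 6 + 2.5 + 2.5 = 11

11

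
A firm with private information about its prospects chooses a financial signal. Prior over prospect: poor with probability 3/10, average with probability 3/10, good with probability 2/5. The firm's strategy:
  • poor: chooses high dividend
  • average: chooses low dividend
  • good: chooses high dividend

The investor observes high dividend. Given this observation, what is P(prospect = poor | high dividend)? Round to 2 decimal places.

P(high dividend) = (3/10)·1 + (3/10)·0 + (2/5)·1 = 7/10
P(poor | high dividend) = ((3/10)·1) / (7/10) = (3/10) / (7/10) = 3/7

0.43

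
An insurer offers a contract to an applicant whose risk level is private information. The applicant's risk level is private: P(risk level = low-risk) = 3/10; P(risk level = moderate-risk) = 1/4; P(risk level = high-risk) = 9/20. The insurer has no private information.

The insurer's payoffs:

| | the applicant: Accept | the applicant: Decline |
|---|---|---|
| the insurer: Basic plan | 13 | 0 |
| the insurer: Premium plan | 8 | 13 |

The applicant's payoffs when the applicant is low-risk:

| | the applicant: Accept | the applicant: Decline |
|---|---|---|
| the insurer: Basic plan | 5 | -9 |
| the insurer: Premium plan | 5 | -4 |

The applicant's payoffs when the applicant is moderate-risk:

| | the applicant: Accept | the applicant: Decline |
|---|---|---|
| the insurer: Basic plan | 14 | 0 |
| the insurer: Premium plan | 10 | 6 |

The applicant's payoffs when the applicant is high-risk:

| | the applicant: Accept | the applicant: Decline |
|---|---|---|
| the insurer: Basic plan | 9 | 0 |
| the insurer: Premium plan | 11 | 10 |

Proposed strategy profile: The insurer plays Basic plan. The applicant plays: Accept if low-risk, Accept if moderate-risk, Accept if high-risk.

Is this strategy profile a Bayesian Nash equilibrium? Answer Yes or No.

The insurer plays Basic plan: E[Basic plan] = 3/10·(13) + 1/4·(13) + 9/20·(13) = 13; E[Premium plan] = 8. Best-responding. ✓
The applicant (risk level low-risk), facing Basic plan: Accept gives 5, Decline gives -9. Proposed Accept is best. ✓
The applicant (risk level moderate-risk), facing Basic plan: Accept gives 14, Decline gives 0. Proposed Accept is best. ✓
The applicant (risk level high-risk), facing Basic plan: Accept gives 9, Decline gives 0. Proposed Accept is best. ✓

Yes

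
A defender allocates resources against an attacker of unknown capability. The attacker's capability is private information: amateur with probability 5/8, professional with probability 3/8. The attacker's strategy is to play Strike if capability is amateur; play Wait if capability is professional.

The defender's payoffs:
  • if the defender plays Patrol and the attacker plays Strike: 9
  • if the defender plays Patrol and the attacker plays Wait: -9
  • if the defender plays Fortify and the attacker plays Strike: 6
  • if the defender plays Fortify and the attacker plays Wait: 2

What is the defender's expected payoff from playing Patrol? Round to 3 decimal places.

2.250

E[Patrol] = 5/8·9 + 3/8·(-9) = 45/8 + (-27/8) = 9/4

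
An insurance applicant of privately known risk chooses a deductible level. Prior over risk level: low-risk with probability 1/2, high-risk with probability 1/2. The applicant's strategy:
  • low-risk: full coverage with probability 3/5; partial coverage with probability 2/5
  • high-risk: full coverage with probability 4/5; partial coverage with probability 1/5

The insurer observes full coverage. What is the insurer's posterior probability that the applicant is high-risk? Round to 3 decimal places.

Apply Bayes' rule using the sender's strategy as the likelihood.
P(full coverage) = (1/2)·(3/5) + (1/2)·(4/5) = 7/10
P(high-risk | full coverage) = ((1/2)·(4/5)) / (7/10) = (2/5) / (7/10) = 4/7

0.571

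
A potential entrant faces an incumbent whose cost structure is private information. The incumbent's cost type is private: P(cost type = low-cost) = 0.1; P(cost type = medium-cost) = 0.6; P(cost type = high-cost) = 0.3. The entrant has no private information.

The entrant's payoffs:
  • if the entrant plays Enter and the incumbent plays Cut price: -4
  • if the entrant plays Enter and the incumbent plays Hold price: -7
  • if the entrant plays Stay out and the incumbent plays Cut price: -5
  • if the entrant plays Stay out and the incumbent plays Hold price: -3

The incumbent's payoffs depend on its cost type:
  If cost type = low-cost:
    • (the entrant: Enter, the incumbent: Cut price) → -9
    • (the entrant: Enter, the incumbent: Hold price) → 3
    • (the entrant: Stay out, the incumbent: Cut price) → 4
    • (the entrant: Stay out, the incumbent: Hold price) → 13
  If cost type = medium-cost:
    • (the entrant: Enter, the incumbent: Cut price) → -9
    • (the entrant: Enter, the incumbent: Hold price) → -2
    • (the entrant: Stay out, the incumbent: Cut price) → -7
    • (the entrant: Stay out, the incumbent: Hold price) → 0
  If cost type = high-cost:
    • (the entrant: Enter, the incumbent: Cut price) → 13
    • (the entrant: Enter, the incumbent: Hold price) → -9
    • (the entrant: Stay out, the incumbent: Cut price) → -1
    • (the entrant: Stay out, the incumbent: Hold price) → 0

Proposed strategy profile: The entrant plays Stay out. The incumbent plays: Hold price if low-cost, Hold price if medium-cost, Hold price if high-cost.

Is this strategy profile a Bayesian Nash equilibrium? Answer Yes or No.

Yes

The entrant plays Stay out: E[Stay out] = 0.1·(-3) + 0.6·(-3) + 0.3·(-3) = -3; E[Enter] = -7. Best-responding. ✓
The incumbent (cost type low-cost), facing Stay out: Cut price gives 4, Hold price gives 13. Proposed Hold price is best. ✓
The incumbent (cost type medium-cost), facing Stay out: Cut price gives -7, Hold price gives 0. Proposed Hold price is best. ✓
The incumbent (cost type high-cost), facing Stay out: Cut price gives -1, Hold price gives 0. Proposed Hold price is best. ✓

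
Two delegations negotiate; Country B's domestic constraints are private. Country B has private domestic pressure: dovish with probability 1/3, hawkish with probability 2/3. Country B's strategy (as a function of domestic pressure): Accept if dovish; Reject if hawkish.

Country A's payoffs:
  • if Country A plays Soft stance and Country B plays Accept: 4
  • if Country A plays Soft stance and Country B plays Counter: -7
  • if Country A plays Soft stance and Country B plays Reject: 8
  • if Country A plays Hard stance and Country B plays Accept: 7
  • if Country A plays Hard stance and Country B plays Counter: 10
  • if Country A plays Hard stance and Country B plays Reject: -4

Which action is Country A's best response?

Soft stance

Compute Country A's expected payoff for each action, taking the expectation over Country B's type.
E[Soft stance] = 1/3·(4) + 2/3·(8) = 20/3
E[Hard stance] = 1/3·(7) + 2/3·(-4) = -1/3
Best response: Soft stance (20/3 is the largest).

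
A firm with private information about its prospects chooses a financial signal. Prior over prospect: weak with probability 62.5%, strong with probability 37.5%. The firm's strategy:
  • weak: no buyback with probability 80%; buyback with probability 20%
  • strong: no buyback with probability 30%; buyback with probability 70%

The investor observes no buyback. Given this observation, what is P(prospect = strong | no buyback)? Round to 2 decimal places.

Apply Bayes' rule using the sender's strategy as the likelihood.
P(no buyback) = 0.625·0.8 + 0.375·0.3 = 0.6125
P(strong | no buyback) = (0.375·0.3) / 0.6125 = 0.1125 / 0.6125 = 0.183673

0.18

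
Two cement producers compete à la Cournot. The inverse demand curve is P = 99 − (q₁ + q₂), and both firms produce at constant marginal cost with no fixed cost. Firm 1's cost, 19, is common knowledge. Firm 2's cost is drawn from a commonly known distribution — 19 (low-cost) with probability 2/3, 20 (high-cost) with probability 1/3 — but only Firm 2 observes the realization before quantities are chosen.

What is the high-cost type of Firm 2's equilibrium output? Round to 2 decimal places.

Firm 2 with cost c maximizes (99 − (q₁+q₂) − c)·q₂, giving q₂(c) = (99 − c − q₁)/2.
E[c₂] = 2/3·19 + 1/3·20 = 19.3333
Firm 1's FOC against E[q₂] yields q₁ = (99 − 2·19 + E[c₂])/3 = (99 − 38 + 19.3333)/3 = 26.7778.
q₂(high-cost) = (99 − 20 − 26.7778)/2 = 26.1111.

26.11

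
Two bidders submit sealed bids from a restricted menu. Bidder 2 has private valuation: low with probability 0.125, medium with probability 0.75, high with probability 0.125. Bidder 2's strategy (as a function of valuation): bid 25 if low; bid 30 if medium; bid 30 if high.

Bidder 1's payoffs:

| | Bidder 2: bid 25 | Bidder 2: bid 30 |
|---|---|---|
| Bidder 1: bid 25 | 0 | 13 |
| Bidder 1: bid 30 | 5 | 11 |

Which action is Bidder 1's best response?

E[bid 25] = 0.125·(0) + 0.75·(13) + 0.125·(13) = 11.375
E[bid 30] = 0.125·(5) + 0.75·(11) + 0.125·(11) = 10.25
Best response: bid 25 (11.375 is the largest).

bid 25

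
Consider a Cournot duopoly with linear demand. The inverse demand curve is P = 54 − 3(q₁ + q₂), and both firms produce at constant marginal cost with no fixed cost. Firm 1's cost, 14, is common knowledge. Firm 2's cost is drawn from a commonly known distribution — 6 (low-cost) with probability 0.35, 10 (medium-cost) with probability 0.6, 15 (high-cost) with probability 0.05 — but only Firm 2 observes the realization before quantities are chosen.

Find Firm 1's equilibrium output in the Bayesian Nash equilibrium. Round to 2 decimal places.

3.87

Each type of Firm 2 best-responds to q₁; Firm 1 best-responds to the expected q₂ over Firm 2's types.
Firm 2 with cost c maximizes (54 − 3(q₁+q₂) − c)·q₂, giving q₂(c) = (54 − c − 3q₁)/6.
E[c₂] = 0.35·6 + 0.6·10 + 0.05·15 = 8.85
Firm 1's FOC against E[q₂] yields q₁ = (54 − 2·14 + E[c₂])/9 = (54 − 28 + 8.85)/9 = 3.87222.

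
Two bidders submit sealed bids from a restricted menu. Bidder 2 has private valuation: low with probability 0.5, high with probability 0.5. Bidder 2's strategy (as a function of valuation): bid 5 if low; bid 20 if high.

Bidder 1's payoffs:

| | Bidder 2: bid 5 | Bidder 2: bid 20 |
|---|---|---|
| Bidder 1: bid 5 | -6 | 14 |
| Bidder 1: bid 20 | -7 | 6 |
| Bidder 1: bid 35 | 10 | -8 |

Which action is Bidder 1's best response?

E[bid 5] = 0.5·(-6) + 0.5·(14) = 4
E[bid 20] = 0.5·(-7) + 0.5·(6) = -0.5
E[bid 35] = 0.5·(10) + 0.5·(-8) = 1
Best response: bid 5 (4 is the largest).

bid 5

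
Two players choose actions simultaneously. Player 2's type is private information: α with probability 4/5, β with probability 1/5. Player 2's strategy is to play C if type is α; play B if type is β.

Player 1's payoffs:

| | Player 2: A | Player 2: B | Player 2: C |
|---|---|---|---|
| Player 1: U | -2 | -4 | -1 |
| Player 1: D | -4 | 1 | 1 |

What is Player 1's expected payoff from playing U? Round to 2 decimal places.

-1.60

Take the expectation over Player 2's type, weighting each type's action by its prior probability.
E[U] = 4/5·(-1) + 1/5·(-4) = (-4/5) + (-4/5) = -8/5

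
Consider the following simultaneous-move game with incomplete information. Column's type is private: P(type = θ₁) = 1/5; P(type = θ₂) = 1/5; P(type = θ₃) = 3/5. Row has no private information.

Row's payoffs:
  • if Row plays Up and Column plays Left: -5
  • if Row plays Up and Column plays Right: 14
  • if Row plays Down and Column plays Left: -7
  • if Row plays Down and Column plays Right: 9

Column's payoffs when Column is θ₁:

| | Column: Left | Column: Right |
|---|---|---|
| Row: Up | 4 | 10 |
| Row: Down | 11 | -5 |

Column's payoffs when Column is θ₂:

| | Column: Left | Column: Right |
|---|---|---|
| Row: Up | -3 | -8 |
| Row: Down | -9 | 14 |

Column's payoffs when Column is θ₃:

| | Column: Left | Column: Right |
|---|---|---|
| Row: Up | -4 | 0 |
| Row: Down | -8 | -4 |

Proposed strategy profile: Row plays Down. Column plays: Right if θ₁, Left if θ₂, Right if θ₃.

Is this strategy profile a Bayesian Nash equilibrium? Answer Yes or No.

Row plays Down: E[Down] = 1/5·(9) + 1/5·(-7) + 3/5·(9) = 29/5; E[Up] = 51/5. Not best-responding. ✗
Column (type θ₁), facing Down: Left gives 11, Right gives -5. Proposed Right is not best — profitable deviation exists. ✗
Column (type θ₂), facing Down: Left gives -9, Right gives 14. Proposed Left is not best — profitable deviation exists. ✗
Column (type θ₃), facing Down: Left gives -8, Right gives -4. Proposed Right is best. ✓

No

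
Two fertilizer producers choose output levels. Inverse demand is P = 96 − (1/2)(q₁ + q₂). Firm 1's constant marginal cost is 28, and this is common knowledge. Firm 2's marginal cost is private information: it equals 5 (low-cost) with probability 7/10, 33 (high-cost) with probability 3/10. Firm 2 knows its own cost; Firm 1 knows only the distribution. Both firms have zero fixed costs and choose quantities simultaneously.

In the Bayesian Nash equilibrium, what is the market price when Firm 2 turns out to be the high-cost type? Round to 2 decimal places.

55.60

Type-c best response for Firm 2: q₂(c) = (96 − c) − q₁/2.
Firm 1 maximizes expected profit; its first-order condition is 96 − q₁ − (1/2)E[q₂] − 28 = 0.
Substituting E[q₂] and solving: E[c₂] = 13.4, so q₁ = (96 − 2·28 + 13.4)/(3/2) = 35.6.
q₂(high-cost) = 45.2, so P = 96 − (1/2)·(35.6 + 45.2) = 55.6.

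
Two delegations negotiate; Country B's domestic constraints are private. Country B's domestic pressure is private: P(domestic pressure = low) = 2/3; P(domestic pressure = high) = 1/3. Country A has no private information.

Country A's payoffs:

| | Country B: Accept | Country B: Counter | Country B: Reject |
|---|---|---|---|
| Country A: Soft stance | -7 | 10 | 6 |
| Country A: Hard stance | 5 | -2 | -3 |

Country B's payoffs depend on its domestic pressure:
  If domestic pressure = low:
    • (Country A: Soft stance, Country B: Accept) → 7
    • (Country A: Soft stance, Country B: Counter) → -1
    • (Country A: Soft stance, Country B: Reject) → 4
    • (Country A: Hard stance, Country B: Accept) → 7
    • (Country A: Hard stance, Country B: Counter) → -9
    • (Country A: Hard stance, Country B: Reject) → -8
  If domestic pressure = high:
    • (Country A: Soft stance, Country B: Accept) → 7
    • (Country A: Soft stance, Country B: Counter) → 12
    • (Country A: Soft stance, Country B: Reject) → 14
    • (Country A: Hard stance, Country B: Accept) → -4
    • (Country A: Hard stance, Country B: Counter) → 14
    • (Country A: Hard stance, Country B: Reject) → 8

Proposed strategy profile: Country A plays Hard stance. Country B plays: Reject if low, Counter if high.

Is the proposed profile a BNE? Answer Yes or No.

Country A plays Hard stance: E[Hard stance] = 2/3·(-3) + 1/3·(-2) = -8/3; E[Soft stance] = 22/3. Not best-responding. ✗
Country B (domestic pressure low), facing Hard stance: Accept gives 7, Counter gives -9, Reject gives -8. Proposed Reject is not best — profitable deviation exists. ✗
Country B (domestic pressure high), facing Hard stance: Accept gives -4, Counter gives 14, Reject gives 8. Proposed Counter is best. ✓

No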